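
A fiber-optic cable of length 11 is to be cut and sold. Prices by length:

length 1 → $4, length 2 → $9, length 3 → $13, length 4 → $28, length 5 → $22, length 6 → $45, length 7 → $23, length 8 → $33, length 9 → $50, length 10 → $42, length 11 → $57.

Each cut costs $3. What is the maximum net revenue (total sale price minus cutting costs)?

Build net[k] bottom-up: net[k] = max over allowed piece i of (p[i] + net[k−i]) − 3 per cut.
net[1] = 4
net[2] = max(4+4-3, 9+0) = 9
net[3] = max(4+9-3, 9+4-3, 13+0) = 13
net[4] = max(4+13-3, 9+9-3, 13+4-3, 28+0) = 28
net[5] = max(4+28-3, 9+13-3, 13+9-3, 28+4-3, 22+0) = 29
net[6] = max(4+29-3, 9+28-3, 13+13-3, 28+9-3, 22+4-3, 45+0) = 45
net[7] = max(4+45-3, 9+29-3, 13+28-3, …, 45+4-3, 23+0) = 46
net[8] = max(4+46-3, 9+45-3, 13+29-3, …, 23+4-3, 33+0) = 53
net[9] = max(4+53-3, 9+46-3, 13+45-3, …, 33+4-3, 50+0) = 55
net[10] = max(4+55-3, 9+53-3, 13+46-3, …, 50+4-3, 42+0) = 70
net[11] = max(4+70-3, 9+55-3, 13+53-3, …, 42+4-3, 57+0) = 71
One optimal plan: pieces 6 + 4 + 1 (2 cuts) → $77 − $6 = $71.

71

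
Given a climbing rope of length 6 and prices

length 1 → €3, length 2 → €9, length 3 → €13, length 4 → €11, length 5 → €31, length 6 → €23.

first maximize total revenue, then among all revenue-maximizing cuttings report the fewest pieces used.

2

Build r[k] bottom-up: r[k] = max over allowed piece i of (p[i] + r[k−i]).
r[1] = 3
r[2] = max(3+3, 9+0) = 9
r[3] = max(3+9, 9+3, 13+0) = 13
r[4] = max(3+13, 9+9, 13+3, 11+0) = 18
r[5] = max(3+18, 9+13, 13+9, 11+3, 31+0) = 31
r[6] = max(3+31, 9+18, 13+13, 11+9, 31+3, 23+0) = 34
Maximum revenue is €34.
Now minimize piece count subject to staying optimal: for each k, pieces[k] = 1 + min over i with p[i]+r[k−i]=r[k] of pieces[k−i].
pieces[3] = 1
pieces[4] = 2
pieces[5] = 1
pieces[6] = 2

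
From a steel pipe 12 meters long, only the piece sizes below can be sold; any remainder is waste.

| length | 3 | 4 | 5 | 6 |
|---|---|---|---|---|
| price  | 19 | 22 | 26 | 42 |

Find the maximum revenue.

84

Build r[k] bottom-up: r[k] = max over allowed piece i of (p[i] + r[k−i]).
r[1] = 0
r[2] = 0
r[3] = 19
r[4] = 22
r[5] = 26
r[6] = 42
r[7] = 42
r[8] = 45  (first piece 3, then r[5]=26)
r[9] = 61  (first piece 3, then r[6]=42)
r[10] = 64  (first piece 4, then r[6]=42)
r[11] = 68  (first piece 5, then r[6]=42)
r[12] = 84  (first piece 6, then r[6]=42)
One optimal cutting: 6 + 6 → $84.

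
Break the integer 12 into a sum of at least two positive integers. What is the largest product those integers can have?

81

Define f[k] = max over 1≤i<k of i · max(k−i, f[k−i]); the inner max lets the remainder stay uncut if that's better.
f[2] = 1×max(1,0) = 1×1 = 1
f[3] = 1×max(2,1) = 1×2 = 2
f[4] = 2×max(2,1) = 2×2 = 4
f[5] = 2×max(3,2) = 2×3 = 6
f[6] = 3×max(3,2) = 3×3 = 9
f[7] = 2×max(5,6) = 2×6 = 12
f[8] = 2×max(6,9) = 2×9 = 18
f[9] = 3×max(6,9) = 3×9 = 27
f[10] = 2×max(8,18) = 2×18 = 36
f[11] = 2×max(9,27) = 2×27 = 54
f[12] = 3×max(9,27) = 3×27 = 81
One optimal split: 3 + 3 + 3 + 3; product 3×3×3×3 = 81.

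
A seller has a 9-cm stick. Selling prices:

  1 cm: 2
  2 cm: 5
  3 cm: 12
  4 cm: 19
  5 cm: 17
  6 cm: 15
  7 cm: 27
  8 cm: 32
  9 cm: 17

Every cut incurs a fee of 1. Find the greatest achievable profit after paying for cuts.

38

Let r[k] be the best obtainable value from length k. For each k, try every first piece i and keep the best of price[i] + r[k−i] minus the 1 cut fee when i<k.
r[1] = 2
r[2] = max(2+2-1, 5+0) = 5
r[3] = max(2+5-1, 5+2-1, 12+0) = 12
r[4] = max(2+12-1, 5+5-1, 12+2-1, 19+0) = 19
r[5] = max(2+19-1, 5+12-1, 12+5-1, 19+2-1, 17+0) = 20
r[6] = max(2+20-1, 5+19-1, 12+12-1, 19+5-1, 17+2-1, 15+0) = 23
r[7] = max(2+23-1, 5+20-1, 12+19-1, …, 15+2-1, 27+0) = 30
r[8] = max(2+30-1, 5+23-1, 12+20-1, …, 27+2-1, 32+0) = 37
r[9] = max(2+37-1, 5+30-1, 12+23-1, …, 32+2-1, 17+0) = 38
One optimal plan: pieces 4 + 4 + 1 (2 cuts) → 40 − 2 = 38.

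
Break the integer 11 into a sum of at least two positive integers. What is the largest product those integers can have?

Fill prod[k] for k=2..11: at each k try every first piece i and multiply by the better of (k−i) uncut or prod[k−i].
prod[2] = 1*max(1,0) = 1*1 = 1
prod[3] = max(1*2, 2*1) = 2
prod[4] = max(1*3, 2*2, 3*1) = 4
prod[5] = max(1*4, 2*3, 3*2, 4*1) = 6
prod[6] = max(1*6, 2*4, 3*3, 4*2, 5*1) = 9
prod[7] = max(1*9, 2*6, 3*4, 4*3, 5*2, 6*1) = 12
prod[8] = max(1*12, 2*9, 3*6, …, 6*2, 7*1) = 18
prod[9] = max(1*18, 2*12, 3*9, …, 7*2, 8*1) = 27
prod[10] = max(1*27, 2*18, 3*12, …, 8*2, 9*1) = 36
prod[11] = max(1*36, 2*27, 3*18, …, 9*2, 10*1) = 54
One optimal split: 3 + 3 + 3 + 2; product 3*3*3*2 = 54.

54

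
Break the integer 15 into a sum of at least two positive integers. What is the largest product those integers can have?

243

Define f[k] = max over 1≤i<k of i · max(k−i, f[k−i]); the inner max lets the remainder stay uncut if that's better.
Small cases: f[2]=1, f[3]=2, f[4]=4, f[5]=6, f[6]=9, f[7]=12, f[8]=18, f[9]=27, f[10]=36.
f[11] = 2*max(9,27) = 2*27 = 54
f[12] = 3*max(9,27) = 3*27 = 81
f[13] = 2*max(11,54) = 2*54 = 108
f[14] = 2*max(12,81) = 2*81 = 162
f[15] = 3*max(12,81) = 3*81 = 243
One optimal split: 3 + 3 + 3 + 3 + 3; product 3*3*3*3*3 = 243.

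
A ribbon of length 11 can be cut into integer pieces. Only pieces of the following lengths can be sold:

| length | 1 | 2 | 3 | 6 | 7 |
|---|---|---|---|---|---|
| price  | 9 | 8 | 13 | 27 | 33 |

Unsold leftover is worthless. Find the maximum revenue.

99

Build r[k] bottom-up: r[k] = max over allowed piece i of (p[i] + r[k−i]).
r[1] = 9
r[2] = max(9+9, 8+0) = 18
r[3] = max(9+18, 8+9, 13+0) = 27
r[4] = max(9+27, 8+18, 13+9) = 36
r[5] = max(9+36, 8+27, 13+18) = 45
r[6] = max(9+45, 8+36, 13+27, 27+0) = 54
r[7] = max(9+54, 8+45, 13+36, 27+9, 33+0) = 63
r[8] = max(9+63, 8+54, 13+45, 27+18, 33+9) = 72
r[9] = max(9+72, 8+63, 13+54, 27+27, 33+18) = 81
r[10] = max(9+81, 8+72, 13+63, 27+36, 33+27) = 90
r[11] = max(9+90, 8+81, 13+72, 27+45, 33+36) = 99
One optimal cutting: 1 + 1 + 1 + 1 + 1 + 1 + 1 + 1 + 1 + 1 + 1 → ¢99.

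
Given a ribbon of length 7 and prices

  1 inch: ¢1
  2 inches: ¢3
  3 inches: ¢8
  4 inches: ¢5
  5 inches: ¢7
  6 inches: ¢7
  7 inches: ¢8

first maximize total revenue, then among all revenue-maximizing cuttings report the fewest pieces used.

Consider every possible first cut. r[k] is the best of p[i]+r[k−i] over all sellable i≤k.
r[1] = 1
r[2] = 3
r[3] = 8
r[4] = 9  (first piece 1, then r[3]=8)
r[5] = 11  (first piece 2, then r[3]=8)
r[6] = 16  (first piece 3, then r[3]=8)
r[7] = 17  (first piece 1, then r[6]=16)
Maximum revenue is ¢17.
Now minimize piece count subject to staying optimal: for each k, pieces[k] = 1 + min over i with p[i]+r[k−i]=r[k] of pieces[k−i].
pieces[4] = 2
pieces[5] = 2
pieces[6] = 2
pieces[7] = 3

3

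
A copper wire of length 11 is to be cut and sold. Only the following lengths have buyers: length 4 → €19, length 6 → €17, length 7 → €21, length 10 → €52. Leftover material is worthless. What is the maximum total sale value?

52

Consider every possible first cut. best[k] is the best of p[i]+best[k−i] over all sellable i≤k.
best[1] = 0
best[2] = 0
best[3] = 0
best[4] = 19
best[5] = 19
best[6] = max(19+0, 17+0) = 19
best[7] = max(19+0, 17+0, 21+0) = 21
best[8] = max(19+19, 17+0, 21+0) = 38
best[9] = max(19+19, 17+0, 21+0) = 38
best[10] = max(19+19, 17+19, 21+0, 52+0) = 52
best[11] = max(19+21, 17+19, 21+19, 52+0) = 52
One optimal cutting: pieces 10 with 1 meter of scrap → €52.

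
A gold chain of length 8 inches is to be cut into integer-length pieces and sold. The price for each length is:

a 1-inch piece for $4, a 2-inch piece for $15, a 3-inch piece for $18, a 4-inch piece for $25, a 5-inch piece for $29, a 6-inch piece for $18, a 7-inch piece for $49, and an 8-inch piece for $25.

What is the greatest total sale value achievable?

Consider every possible first cut. v[k] is the best of p[i]+v[k−i] over all sellable i≤k.
v[1] = 4
v[2] = 15
v[3] = 19  (first piece 1, then v[2]=15)
v[4] = 30  (first piece 2, then v[2]=15)
v[5] = 34  (first piece 1, then v[4]=30)
v[6] = 45  (first piece 2, then v[4]=30)
v[7] = 49  (first piece 1, then v[6]=45)
v[8] = 60  (first piece 2, then v[6]=45)
One optimal cutting: 2 + 2 + 2 + 2 → $15 + $15 + $15 + $15 = $60.

60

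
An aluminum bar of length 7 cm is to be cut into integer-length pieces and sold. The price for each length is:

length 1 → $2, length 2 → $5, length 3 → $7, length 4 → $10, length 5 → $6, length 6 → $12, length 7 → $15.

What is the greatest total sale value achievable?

17

Build r[k] bottom-up: r[k] = max over allowed piece i of (p[i] + r[k−i]).
r[1] = 2
r[2] = max(2+2, 5+0) = 5
r[3] = max(2+5, 5+2, 7+0) = 7
r[4] = max(2+7, 5+5, 7+2, 10+0) = 10
r[5] = max(2+10, 5+7, 7+5, 10+2, 6+0) = 12
r[6] = max(2+12, 5+10, 7+7, 10+5, 6+2, 12+0) = 15
r[7] = max(2+15, 5+12, 7+10, …, 12+2, 15+0) = 17
One optimal cutting: 2 + 2 + 2 + 1 → $5 + $5 + $5 + $2 = $17.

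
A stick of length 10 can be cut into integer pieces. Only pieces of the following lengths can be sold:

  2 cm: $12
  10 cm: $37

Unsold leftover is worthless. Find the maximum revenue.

60

Consider every possible first cut. r[k] is the best of p[i]+r[k−i] over all sellable i≤k.
r[1] = 0
r[2] = 12
r[3] = 12
r[4] = 24  (first piece 2, then r[2]=12)
r[5] = 24
r[6] = 36  (first piece 2, then r[4]=24)
r[7] = 36
r[8] = 48  (first piece 2, then r[6]=36)
r[9] = 48
r[10] = max(12+48, 37+0) = 60
One optimal cutting: 2 + 2 + 2 + 2 + 2 → $60.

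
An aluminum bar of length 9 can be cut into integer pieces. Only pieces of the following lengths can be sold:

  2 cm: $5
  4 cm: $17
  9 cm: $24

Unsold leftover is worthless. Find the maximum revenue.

34

Build r[k] bottom-up: r[k] = max over allowed piece i of (p[i] + r[k−i]).
r[1] = 0
r[2] = 5
r[3] = 5
r[4] = max(5+5, 17+0) = 17
r[5] = max(5+5, 17+0) = 17
r[6] = max(5+17, 17+5) = 22
r[7] = max(5+17, 17+5) = 22
r[8] = max(5+22, 17+17) = 34
r[9] = max(5+22, 17+17, 24+0) = 34
One optimal cutting: pieces 4 + 4 with 1 cm of scrap → $34.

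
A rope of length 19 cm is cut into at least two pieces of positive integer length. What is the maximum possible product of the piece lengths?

Fill P[k] for k=2..19: at each k try every first piece i and multiply by the better of (k−i) uncut or P[k−i].
P[2] = 1·max(1,0) = 1·1 = 1
P[3] = max(1·2, 2·1) = 2
P[4] = max(1·3, 2·2, 3·1) = 4
P[5] = max(1·4, 2·3, 3·2, 4·1) = 6
P[6] = max(1·6, 2·4, 3·3, 4·2, 5·1) = 9
P[7] = max(1·9, 2·6, 3·4, 4·3, 5·2, 6·1) = 12
P[8] = max(1·12, 2·9, 3·6, …, 6·2, 7·1) = 18
P[9] = max(1·18, 2·12, 3·9, …, 7·2, 8·1) = 27
P[10] = max(1·27, 2·18, 3·12, …, 8·2, 9·1) = 36
P[11] = max(1·36, 2·27, 3·18, …, 9·2, 10·1) = 54
P[12] = max(1·54, 2·36, 3·27, …, 10·2, 11·1) = 81
P[13] = max(1·81, 2·54, 3·36, …, 11·2, 12·1) = 108
P[14] = max(1·108, 2·81, 3·54, …, 12·2, 13·1) = 162
P[15] = max(1·162, 2·108, 3·81, …, 13·2, 14·1) = 243
P[16] = max(1·243, 2·162, 3·108, …, 14·2, 15·1) = 324
P[17] = max(1·324, 2·243, 3·162, …, 15·2, 16·1) = 486
P[18] = max(1·486, 2·324, 3·243, …, 16·2, 17·1) = 729
P[19] = max(1·729, 2·486, 3·324, …, 17·2, 18·1) = 972
One optimal split: 3 + 3 + 3 + 3 + 3 + 2 + 2; product 3·3·3·3·3·2·2 = 972.

972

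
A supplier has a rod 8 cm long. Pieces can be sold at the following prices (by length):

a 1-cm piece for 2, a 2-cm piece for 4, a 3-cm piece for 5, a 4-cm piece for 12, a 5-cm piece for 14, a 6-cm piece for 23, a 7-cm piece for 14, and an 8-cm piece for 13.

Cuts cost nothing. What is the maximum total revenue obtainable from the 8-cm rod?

27

Consider every possible first cut. best[k] is the best of p[i]+best[k−i] over all sellable i≤k.
best[1] = 2
best[2] = max(2+2, 4+0) = 4
best[3] = max(2+4, 4+2, 5+0) = 6
best[4] = max(2+6, 4+4, 5+2, 12+0) = 12
best[5] = max(2+12, 4+6, 5+4, 12+2, 14+0) = 14
best[6] = max(2+14, 4+12, 5+6, 12+4, 14+2, 23+0) = 23
best[7] = max(2+23, 4+14, 5+12, …, 23+2, 14+0) = 25
best[8] = max(2+25, 4+23, 5+14, …, 14+2, 13+0) = 27
One optimal cutting: 6 + 1 + 1 → 23 + 2 + 2 = 27.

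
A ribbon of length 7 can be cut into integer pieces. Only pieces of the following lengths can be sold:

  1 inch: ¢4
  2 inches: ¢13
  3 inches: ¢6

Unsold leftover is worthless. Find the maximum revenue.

43

Build f[k] bottom-up: f[k] = max over allowed piece i of (p[i] + f[k−i]).
f[1] = 4
f[2] = max(4+4, 13+0) = 13
f[3] = max(4+13, 13+4, 6+0) = 17
f[4] = max(4+17, 13+13, 6+4) = 26
f[5] = max(4+26, 13+17, 6+13) = 30
f[6] = max(4+30, 13+26, 6+17) = 39
f[7] = max(4+39, 13+30, 6+26) = 43
One optimal cutting: 2 + 2 + 2 + 1 → ¢43.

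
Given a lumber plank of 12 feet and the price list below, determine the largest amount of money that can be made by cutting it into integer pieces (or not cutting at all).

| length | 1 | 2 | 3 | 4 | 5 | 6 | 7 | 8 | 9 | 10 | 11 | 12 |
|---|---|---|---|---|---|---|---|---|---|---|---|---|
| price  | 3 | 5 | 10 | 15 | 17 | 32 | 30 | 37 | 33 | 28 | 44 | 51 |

64

Consider every possible first cut. v[k] is the best of p[i]+v[k−i] over all sellable i≤k.
v[1] = 3
v[2] = max(3+3, 5+0) = 6
v[3] = max(3+6, 5+3, 10+0) = 10
v[4] = max(3+10, 5+6, 10+3, 15+0) = 15
v[5] = max(3+15, 5+10, 10+6, 15+3, 17+0) = 18
v[6] = max(3+18, 5+15, 10+10, 15+6, 17+3, 32+0) = 32
v[7] = max(3+32, 5+18, 10+15, …, 32+3, 30+0) = 35
v[8] = max(3+35, 5+32, 10+18, …, 30+3, 37+0) = 38
v[9] = max(3+38, 5+35, 10+32, …, 37+3, 33+0) = 42
v[10] = max(3+42, 5+38, 10+35, …, 33+3, 28+0) = 47
v[11] = max(3+47, 5+42, 10+38, …, 28+3, 44+0) = 50
v[12] = max(3+50, 5+47, 10+42, …, 44+3, 51+0) = 64
One optimal cutting: 6 + 6 → $32 + $32 = $64.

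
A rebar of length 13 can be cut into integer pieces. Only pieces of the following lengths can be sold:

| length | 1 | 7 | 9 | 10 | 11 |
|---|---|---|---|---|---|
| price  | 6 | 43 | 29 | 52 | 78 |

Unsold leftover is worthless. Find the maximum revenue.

90

Build best[k] bottom-up: best[k] = max over allowed piece i of (p[i] + best[k−i]).
best[1] = 6
best[2] = 12  (first piece 1, then best[1]=6)
best[3] = 18  (first piece 1, then best[2]=12)
best[4] = 24  (first piece 1, then best[3]=18)
best[5] = 30  (first piece 1, then best[4]=24)
best[6] = 36  (first piece 1, then best[5]=30)
best[7] = 43
best[8] = 49  (first piece 1, then best[7]=43)
best[9] = 55  (first piece 1, then best[8]=49)
best[10] = 61  (first piece 1, then best[9]=55)
best[11] = 78
best[12] = 84  (first piece 1, then best[11]=78)
best[13] = 90  (first piece 1, then best[12]=84)
One optimal cutting: 11 + 1 + 1 → ₹90.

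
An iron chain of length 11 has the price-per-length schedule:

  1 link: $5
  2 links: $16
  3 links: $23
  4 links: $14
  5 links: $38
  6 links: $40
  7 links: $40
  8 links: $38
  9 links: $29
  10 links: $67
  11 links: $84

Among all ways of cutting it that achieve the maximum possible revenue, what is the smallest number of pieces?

5

Let r[k] be the best obtainable value from length k. For each k, try every first piece i and keep the best of price[i] + r[k−i].
r[1] = 5
r[2] = max(5+5, 16+0) = 16
r[3] = max(5+16, 16+5, 23+0) = 23
r[4] = max(5+23, 16+16, 23+5, 14+0) = 32
r[5] = max(5+32, 16+23, 23+16, 14+5, 38+0) = 39
r[6] = max(5+39, 16+32, 23+23, 14+16, 38+5, 40+0) = 48
r[7] = max(5+48, 16+39, 23+32, …, 40+5, 40+0) = 55
r[8] = max(5+55, 16+48, 23+39, …, 40+5, 38+0) = 64
r[9] = max(5+64, 16+55, 23+48, …, 38+5, 29+0) = 71
r[10] = max(5+71, 16+64, 23+55, …, 29+5, 67+0) = 80
r[11] = max(5+80, 16+71, 23+64, …, 67+5, 84+0) = 87
Maximum revenue is $87.
Now minimize piece count subject to staying optimal: for each k, pieces[k] = 1 + min over i with p[i]+r[k−i]=r[k] of pieces[k−i].
pieces[8] = 4
pieces[9] = 4
pieces[10] = 5
pieces[11] = 5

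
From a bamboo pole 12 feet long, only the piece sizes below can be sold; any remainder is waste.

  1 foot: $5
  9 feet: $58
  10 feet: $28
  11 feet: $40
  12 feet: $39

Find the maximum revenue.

Build r[k] bottom-up: r[k] = max over allowed piece i of (p[i] + r[k−i]).
r[1] = 5
r[2] = 10  (first piece 1, then r[1]=5)
r[3] = 15  (first piece 1, then r[2]=10)
r[4] = 20  (first piece 1, then r[3]=15)
r[5] = 25  (first piece 1, then r[4]=20)
r[6] = 30  (first piece 1, then r[5]=25)
r[7] = 35  (first piece 1, then r[6]=30)
r[8] = 40  (first piece 1, then r[7]=35)
r[9] = 58
r[10] = 63  (first piece 1, then r[9]=58)
r[11] = 68  (first piece 1, then r[10]=63)
r[12] = 73  (first piece 1, then r[11]=68)
One optimal cutting: 9 + 1 + 1 + 1 → $73.

73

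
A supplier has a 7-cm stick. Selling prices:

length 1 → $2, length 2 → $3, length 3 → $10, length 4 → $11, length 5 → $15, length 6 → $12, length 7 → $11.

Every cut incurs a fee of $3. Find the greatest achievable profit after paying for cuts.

Consider every possible first cut. v[k] is the best of p[i]+v[k−i] over all sellable i≤k, charging 3 whenever i<k.
v[1] = 2
v[2] = max(2+2-3, 3+0) = 3
v[3] = max(2+3-3, 3+2-3, 10+0) = 10
v[4] = max(2+10-3, 3+3-3, 10+2-3, 11+0) = 11
v[5] = max(2+11-3, 3+10-3, 10+3-3, 11+2-3, 15+0) = 15
v[6] = max(2+15-3, 3+11-3, 10+10-3, 11+3-3, 15+2-3, 12+0) = 17
v[7] = max(2+17-3, 3+15-3, 10+11-3, …, 12+2-3, 11+0) = 18
One optimal plan: pieces 4 + 3 (1 cut) → $21 − $3 = $18.

18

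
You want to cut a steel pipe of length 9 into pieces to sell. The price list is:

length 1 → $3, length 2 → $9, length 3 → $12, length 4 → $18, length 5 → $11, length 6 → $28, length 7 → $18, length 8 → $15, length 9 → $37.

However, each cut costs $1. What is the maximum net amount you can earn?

Consider every possible first cut. v[k] is the best of p[i]+v[k−i] over all sellable i≤k, charging 1 whenever i<k.
v[1] = 3
v[2] = 9
v[3] = 12
v[4] = 18
v[5] = 20  (first piece 1, then v[4]=18)
v[6] = 28
v[7] = 30  (first piece 1, then v[6]=28)
v[8] = 36  (first piece 2, then v[6]=28)
v[9] = 39  (first piece 3, then v[6]=28)
One optimal plan: pieces 6 + 3 (1 cut) → $40 − $1 = $39.

39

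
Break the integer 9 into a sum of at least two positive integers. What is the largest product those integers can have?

27

Define m[k] = max over 1≤i<k of i · max(k−i, m[k−i]); the inner max lets the remainder stay uncut if that's better.
Small cases: m[2]=1, m[3]=2, m[4]=4.
m[5] = max(1×4, 2×3, 3×2, 4×1) = 6
m[6] = max(1×6, 2×4, 3×3, 4×2, 5×1) = 9
m[7] = max(1×9, 2×6, 3×4, 4×3, 5×2, 6×1) = 12
m[8] = max(1×12, 2×9, 3×6, …, 6×2, 7×1) = 18
m[9] = max(1×18, 2×12, 3×9, …, 7×2, 8×1) = 27
One optimal split: 3 + 3 + 3; product 3×3×3 = 27.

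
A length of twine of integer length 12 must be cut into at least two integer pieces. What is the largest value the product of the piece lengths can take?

81

Let m[k] be the best product for length k (with at least one cut). For each first piece i, the rest contributes max(k−i, m[k−i]).
m[2] = 1×max(1,0) = 1×1 = 1
m[3] = 1×max(2,1) = 1×2 = 2
m[4] = 2×max(2,1) = 2×2 = 4
m[5] = 2×max(3,2) = 2×3 = 6
m[6] = 3×max(3,2) = 3×3 = 9
m[7] = 2×max(5,6) = 2×6 = 12
m[8] = 2×max(6,9) = 2×9 = 18
m[9] = 3×max(6,9) = 3×9 = 27
m[10] = 2×max(8,18) = 2×18 = 36
m[11] = 2×max(9,27) = 2×27 = 54
m[12] = 3×max(9,27) = 3×27 = 81
One optimal split: 3 + 3 + 3 + 3; product 3×3×3×3 = 81.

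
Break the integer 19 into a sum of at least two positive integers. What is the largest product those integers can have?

972

Let g[k] be the best product for length k (with at least one cut). For each first piece i, the rest contributes max(k−i, g[k−i]).
Small cases: g[2]=1, g[3]=2, g[4]=4, g[5]=6, g[6]=9, g[7]=12, g[8]=18, g[9]=27, g[10]=36, g[11]=54.
g[12] = 3·max(9,27) = 3·27 = 81
g[13] = 2·max(11,54) = 2·54 = 108
g[14] = 2·max(12,81) = 2·81 = 162
g[15] = 3·max(12,81) = 3·81 = 243
g[16] = 2·max(14,162) = 2·162 = 324
g[17] = 2·max(15,243) = 2·243 = 486
g[18] = 3·max(15,243) = 3·243 = 729
g[19] = 2·max(17,486) = 2·486 = 972
One optimal split: 3 + 3 + 3 + 3 + 3 + 2 + 2; product 3·3·3·3·3·2·2 = 972.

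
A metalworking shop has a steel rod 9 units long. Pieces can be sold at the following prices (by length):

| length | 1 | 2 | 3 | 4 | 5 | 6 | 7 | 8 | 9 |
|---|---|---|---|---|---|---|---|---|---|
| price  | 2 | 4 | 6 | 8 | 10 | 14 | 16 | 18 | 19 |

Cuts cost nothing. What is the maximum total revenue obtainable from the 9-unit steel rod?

Let best[k] be the best obtainable value from length k. For each k, try every first piece i and keep the best of price[i] + best[k−i].
best[1] = 2
best[2] = 4  (first piece 1, then best[1]=2)
best[3] = 6  (first piece 1, then best[2]=4)
best[4] = 8  (first piece 1, then best[3]=6)
best[5] = 10  (first piece 1, then best[4]=8)
best[6] = 14
best[7] = 16  (first piece 1, then best[6]=14)
best[8] = 18  (first piece 1, then best[7]=16)
best[9] = 20  (first piece 1, then best[8]=18)
One optimal cutting: 6 + 1 + 1 + 1 → $14 + $2 + $2 + $2 = $20.

20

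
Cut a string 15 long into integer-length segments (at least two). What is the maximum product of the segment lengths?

Fill prod[k] for k=2..15: at each k try every first piece i and multiply by the better of (k−i) uncut or prod[k−i].
Small cases: prod[2]=1, prod[3]=2, prod[4]=4, prod[5]=6, prod[6]=9, prod[7]=12, prod[8]=18, prod[9]=27.
prod[10] = 2*max(8,18) = 2*18 = 36
prod[11] = 2*max(9,27) = 2*27 = 54
prod[12] = 3*max(9,27) = 3*27 = 81
prod[13] = 2*max(11,54) = 2*54 = 108
prod[14] = 2*max(12,81) = 2*81 = 162
prod[15] = 3*max(12,81) = 3*81 = 243
One optimal split: 3 + 3 + 3 + 3 + 3; product 3*3*3*3*3 = 243.

243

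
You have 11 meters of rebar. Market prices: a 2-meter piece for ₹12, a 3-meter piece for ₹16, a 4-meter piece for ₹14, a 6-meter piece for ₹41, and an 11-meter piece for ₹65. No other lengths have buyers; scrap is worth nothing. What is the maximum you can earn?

69

Consider every possible first cut. r[k] is the best of p[i]+r[k−i] over all sellable i≤k.
r[1] = 0
r[2] = 12
r[3] = 16
r[4] = 24  (first piece 2, then r[2]=12)
r[5] = 28  (first piece 2, then r[3]=16)
r[6] = 41
r[7] = 41
r[8] = 53  (first piece 2, then r[6]=41)
r[9] = 57  (first piece 3, then r[6]=41)
r[10] = 65  (first piece 2, then r[8]=53)
r[11] = 69  (first piece 2, then r[9]=57)
One optimal cutting: 6 + 3 + 2 → ₹69.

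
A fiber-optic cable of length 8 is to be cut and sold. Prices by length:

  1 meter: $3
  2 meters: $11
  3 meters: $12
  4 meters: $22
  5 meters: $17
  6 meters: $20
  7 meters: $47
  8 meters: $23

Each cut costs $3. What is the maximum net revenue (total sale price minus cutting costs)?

Consider every possible first cut. net[k] is the best of p[i]+net[k−i] over all sellable i≤k, charging 3 whenever i<k.
net[1] = 3
net[2] = 11
net[3] = 12
net[4] = 22
net[5] = 22  (first piece 1, then net[4]=22)
net[6] = 30  (first piece 2, then net[4]=22)
net[7] = 47
net[8] = 47  (first piece 1, then net[7]=47)
One optimal plan: pieces 7 + 1 (1 cut) → $50 − $3 = $47.

47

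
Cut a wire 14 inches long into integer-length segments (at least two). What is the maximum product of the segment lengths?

162

Define g[k] = max over 1≤i<k of i · max(k−i, g[k−i]); the inner max lets the remainder stay uncut if that's better.
Small cases: g[2]=1, g[3]=2, g[4]=4, g[5]=6, g[6]=9.
g[7] = 2*max(5,6) = 2*6 = 12
g[8] = 2*max(6,9) = 2*9 = 18
g[9] = 3*max(6,9) = 3*9 = 27
g[10] = 2*max(8,18) = 2*18 = 36
g[11] = 2*max(9,27) = 2*27 = 54
g[12] = 3*max(9,27) = 3*27 = 81
g[13] = 2*max(11,54) = 2*54 = 108
g[14] = 2*max(12,81) = 2*81 = 162
One optimal split: 3 + 3 + 3 + 3 + 2; product 3*3*3*3*2 = 162.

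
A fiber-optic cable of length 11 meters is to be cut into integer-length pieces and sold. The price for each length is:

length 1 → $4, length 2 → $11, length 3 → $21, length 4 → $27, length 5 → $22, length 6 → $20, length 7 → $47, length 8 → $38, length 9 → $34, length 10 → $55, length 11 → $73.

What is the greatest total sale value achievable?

Let best[k] be the best obtainable value from length k. For each k, try every first piece i and keep the best of price[i] + best[k−i].
best[1] = 4
best[2] = 11
best[3] = 21
best[4] = 27
best[5] = 32  (first piece 2, then best[3]=21)
best[6] = 42  (first piece 3, then best[3]=21)
best[7] = 48  (first piece 3, then best[4]=27)
best[8] = 54  (first piece 4, then best[4]=27)
best[9] = 63  (first piece 3, then best[6]=42)
best[10] = 69  (first piece 3, then best[7]=48)
best[11] = 75  (first piece 3, then best[8]=54)
One optimal cutting: 4 + 4 + 3 → $27 + $27 + $21 = $75.

75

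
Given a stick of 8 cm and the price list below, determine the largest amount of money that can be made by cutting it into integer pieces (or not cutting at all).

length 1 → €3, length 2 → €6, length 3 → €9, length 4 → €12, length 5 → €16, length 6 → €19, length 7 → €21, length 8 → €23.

Let v[k] be the best obtainable value from length k. For each k, try every first piece i and keep the best of price[i] + v[k−i].
v[1] = 3
v[2] = max(3+3, 6+0) = 6
v[3] = max(3+6, 6+3, 9+0) = 9
v[4] = max(3+9, 6+6, 9+3, 12+0) = 12
v[5] = max(3+12, 6+9, 9+6, 12+3, 16+0) = 16
v[6] = max(3+16, 6+12, 9+9, 12+6, 16+3, 19+0) = 19
v[7] = max(3+19, 6+16, 9+12, …, 19+3, 21+0) = 22
v[8] = max(3+22, 6+19, 9+16, …, 21+3, 23+0) = 25
One optimal cutting: 5 + 1 + 1 + 1 → €16 + €3 + €3 + €3 = €25.

25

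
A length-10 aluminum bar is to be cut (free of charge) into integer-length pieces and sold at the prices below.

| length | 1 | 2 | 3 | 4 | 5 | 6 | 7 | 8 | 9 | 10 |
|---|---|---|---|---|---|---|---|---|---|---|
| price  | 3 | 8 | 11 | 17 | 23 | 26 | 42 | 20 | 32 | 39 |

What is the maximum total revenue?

Build v[k] bottom-up: v[k] = max over allowed piece i of (p[i] + v[k−i]).
v[1] = 3
v[2] = max(3+3, 8+0) = 8
v[3] = max(3+8, 8+3, 11+0) = 11
v[4] = max(3+11, 8+8, 11+3, 17+0) = 17
v[5] = max(3+17, 8+11, 11+8, 17+3, 23+0) = 23
v[6] = max(3+23, 8+17, 11+11, 17+8, 23+3, 26+0) = 26
v[7] = max(3+26, 8+23, 11+17, …, 26+3, 42+0) = 42
v[8] = max(3+42, 8+26, 11+23, …, 42+3, 20+0) = 45
v[9] = max(3+45, 8+42, 11+26, …, 20+3, 32+0) = 50
v[10] = max(3+50, 8+45, 11+42, …, 32+3, 39+0) = 53
One optimal cutting: 7 + 2 + 1 → $42 + $8 + $3 = $53.

53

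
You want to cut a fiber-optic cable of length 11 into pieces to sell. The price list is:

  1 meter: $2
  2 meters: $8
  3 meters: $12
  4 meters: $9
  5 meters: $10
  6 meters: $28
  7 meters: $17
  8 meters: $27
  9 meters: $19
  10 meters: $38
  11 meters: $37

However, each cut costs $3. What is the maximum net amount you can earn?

Consider every possible first cut. r[k] is the best of p[i]+r[k−i] over all sellable i≤k, charging 3 whenever i<k.
r[1] = 2
r[2] = max(2+2-3, 8+0) = 8
r[3] = max(2+8-3, 8+2-3, 12+0) = 12
r[4] = max(2+12-3, 8+8-3, 12+2-3, 9+0) = 13
r[5] = max(2+13-3, 8+12-3, 12+8-3, 9+2-3, 10+0) = 17
r[6] = max(2+17-3, 8+13-3, 12+12-3, 9+8-3, 10+2-3, 28+0) = 28
r[7] = max(2+28-3, 8+17-3, 12+13-3, …, 28+2-3, 17+0) = 27
r[8] = max(2+27-3, 8+28-3, 12+17-3, …, 17+2-3, 27+0) = 33
r[9] = max(2+33-3, 8+27-3, 12+28-3, …, 27+2-3, 19+0) = 37
r[10] = max(2+37-3, 8+33-3, 12+27-3, …, 19+2-3, 38+0) = 38
r[11] = max(2+38-3, 8+37-3, 12+33-3, …, 38+2-3, 37+0) = 42
One optimal plan: pieces 6 + 3 + 2 (2 cuts) → $48 − $6 = $42.

42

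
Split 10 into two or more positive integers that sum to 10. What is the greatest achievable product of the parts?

Fill m[k] for k=2..10: at each k try every first piece i and multiply by the better of (k−i) uncut or m[k−i].
m[2] = 1·max(1,0) = 1·1 = 1
m[3] = 1·max(2,1) = 1·2 = 2
m[4] = 2·max(2,1) = 2·2 = 4
m[5] = 2·max(3,2) = 2·3 = 6
m[6] = 3·max(3,2) = 3·3 = 9
m[7] = 2·max(5,6) = 2·6 = 12
m[8] = 2·max(6,9) = 2·9 = 18
m[9] = 3·max(6,9) = 3·9 = 27
m[10] = 2·max(8,18) = 2·18 = 36
One optimal split: 3 + 3 + 2 + 2; product 3·3·2·2 = 36.

36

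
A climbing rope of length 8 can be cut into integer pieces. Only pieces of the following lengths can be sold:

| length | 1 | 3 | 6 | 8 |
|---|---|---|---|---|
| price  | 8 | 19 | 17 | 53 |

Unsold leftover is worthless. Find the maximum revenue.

Build r[k] bottom-up: r[k] = max over allowed piece i of (p[i] + r[k−i]).
r[1] = 8
r[2] = 16  (first piece 1, then r[1]=8)
r[3] = 24  (first piece 1, then r[2]=16)
r[4] = 32  (first piece 1, then r[3]=24)
r[5] = 40  (first piece 1, then r[4]=32)
r[6] = 48  (first piece 1, then r[5]=40)
r[7] = 56  (first piece 1, then r[6]=48)
r[8] = 64  (first piece 1, then r[7]=56)
One optimal cutting: 1 + 1 + 1 + 1 + 1 + 1 + 1 + 1 → €64.

64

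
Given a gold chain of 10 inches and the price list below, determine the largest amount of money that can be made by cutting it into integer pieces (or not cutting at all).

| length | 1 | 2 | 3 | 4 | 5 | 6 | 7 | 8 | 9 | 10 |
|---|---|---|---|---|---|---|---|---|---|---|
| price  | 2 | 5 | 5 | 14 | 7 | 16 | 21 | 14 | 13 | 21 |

Let best[k] be the best obtainable value from length k. For each k, try every first piece i and keep the best of price[i] + best[k−i].
best[1] = 2
best[2] = max(2+2, 5+0) = 5
best[3] = max(2+5, 5+2, 5+0) = 7
best[4] = max(2+7, 5+5, 5+2, 14+0) = 14
best[5] = max(2+14, 5+7, 5+5, 14+2, 7+0) = 16
best[6] = max(2+16, 5+14, 5+7, 14+5, 7+2, 16+0) = 19
best[7] = max(2+19, 5+16, 5+14, …, 16+2, 21+0) = 21
best[8] = max(2+21, 5+19, 5+16, …, 21+2, 14+0) = 28
best[9] = max(2+28, 5+21, 5+19, …, 14+2, 13+0) = 30
best[10] = max(2+30, 5+28, 5+21, …, 13+2, 21+0) = 33
One optimal cutting: 4 + 4 + 2 → $14 + $14 + $5 = $33.

33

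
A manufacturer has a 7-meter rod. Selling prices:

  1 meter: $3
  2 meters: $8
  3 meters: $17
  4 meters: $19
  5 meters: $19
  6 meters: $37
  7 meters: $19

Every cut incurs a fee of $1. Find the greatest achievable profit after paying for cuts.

39

Consider every possible first cut. r[k] is the best of p[i]+r[k−i] over all sellable i≤k, charging 1 whenever i<k.
r[1] = 3
r[2] = max(3+3-1, 8+0) = 8
r[3] = max(3+8-1, 8+3-1, 17+0) = 17
r[4] = max(3+17-1, 8+8-1, 17+3-1, 19+0) = 19
r[5] = max(3+19-1, 8+17-1, 17+8-1, 19+3-1, 19+0) = 24
r[6] = max(3+24-1, 8+19-1, 17+17-1, 19+8-1, 19+3-1, 37+0) = 37
r[7] = max(3+37-1, 8+24-1, 17+19-1, …, 37+3-1, 19+0) = 39
One optimal plan: pieces 6 + 1 (1 cut) → $40 − $1 = $39.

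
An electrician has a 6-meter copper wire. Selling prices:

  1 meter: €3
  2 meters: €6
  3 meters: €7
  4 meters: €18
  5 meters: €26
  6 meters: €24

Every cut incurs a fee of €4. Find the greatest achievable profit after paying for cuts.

Consider every possible first cut. r[k] is the best of p[i]+r[k−i] over all sellable i≤k, charging 4 whenever i<k.
r[1] = 3
r[2] = max(3+3-4, 6+0) = 6
r[3] = max(3+6-4, 6+3-4, 7+0) = 7
r[4] = max(3+7-4, 6+6-4, 7+3-4, 18+0) = 18
r[5] = max(3+18-4, 6+7-4, 7+6-4, 18+3-4, 26+0) = 26
r[6] = max(3+26-4, 6+18-4, 7+7-4, 18+6-4, 26+3-4, 24+0) = 25
One optimal plan: pieces 5 + 1 (1 cut) → €29 − €4 = €25.

25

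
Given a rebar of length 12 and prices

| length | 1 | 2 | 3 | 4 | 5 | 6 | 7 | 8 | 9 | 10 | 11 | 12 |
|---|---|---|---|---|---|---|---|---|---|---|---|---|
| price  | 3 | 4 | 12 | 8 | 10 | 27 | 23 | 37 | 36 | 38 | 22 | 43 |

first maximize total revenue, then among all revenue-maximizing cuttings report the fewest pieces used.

Build r[k] bottom-up: r[k] = max over allowed piece i of (p[i] + r[k−i]).
r[1] = 3
r[2] = 6  (first piece 1, then r[1]=3)
r[3] = 12
r[4] = 15  (first piece 1, then r[3]=12)
r[5] = 18  (first piece 1, then r[4]=15)
r[6] = 27
r[7] = 30  (first piece 1, then r[6]=27)
r[8] = 37
r[9] = 40  (first piece 1, then r[8]=37)
r[10] = 43  (first piece 1, then r[9]=40)
r[11] = 49  (first piece 3, then r[8]=37)
r[12] = 54  (first piece 6, then r[6]=27)
Maximum revenue is ₹54.
Now minimize piece count subject to staying optimal: for each k, pieces[k] = 1 + min over i with p[i]+r[k−i]=r[k] of pieces[k−i].
pieces[9] = 2
pieces[10] = 3
pieces[11] = 2
pieces[12] = 2

2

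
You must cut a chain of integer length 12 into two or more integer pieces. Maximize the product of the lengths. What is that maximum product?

81

Let prod[k] be the best product for length k (with at least one cut). For each first piece i, the rest contributes max(k−i, prod[k−i]).
prod[2] = 1*max(1,0) = 1*1 = 1
prod[3] = 1*max(2,1) = 1*2 = 2
prod[4] = 2*max(2,1) = 2*2 = 4
prod[5] = 2*max(3,2) = 2*3 = 6
prod[6] = 3*max(3,2) = 3*3 = 9
prod[7] = 2*max(5,6) = 2*6 = 12
prod[8] = 2*max(6,9) = 2*9 = 18
prod[9] = 3*max(6,9) = 3*9 = 27
prod[10] = 2*max(8,18) = 2*18 = 36
prod[11] = 2*max(9,27) = 2*27 = 54
prod[12] = 3*max(9,27) = 3*27 = 81
One optimal split: 3 + 3 + 3 + 3; product 3*3*3*3 = 81.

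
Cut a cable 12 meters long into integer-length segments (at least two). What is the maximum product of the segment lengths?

81

Fill P[k] for k=2..12: at each k try every first piece i and multiply by the better of (k−i) uncut or P[k−i].
P[2] = 1·max(1,0) = 1·1 = 1
P[3] = max(1·2, 2·1) = 2
P[4] = max(1·3, 2·2, 3·1) = 4
P[5] = max(1·4, 2·3, 3·2, 4·1) = 6
P[6] = max(1·6, 2·4, 3·3, 4·2, 5·1) = 9
P[7] = max(1·9, 2·6, 3·4, 4·3, 5·2, 6·1) = 12
P[8] = max(1·12, 2·9, 3·6, …, 6·2, 7·1) = 18
P[9] = max(1·18, 2·12, 3·9, …, 7·2, 8·1) = 27
P[10] = max(1·27, 2·18, 3·12, …, 8·2, 9·1) = 36
P[11] = max(1·36, 2·27, 3·18, …, 9·2, 10·1) = 54
P[12] = max(1·54, 2·36, 3·27, …, 10·2, 11·1) = 81
One optimal split: 3 + 3 + 3 + 3; product 3·3·3·3 = 81.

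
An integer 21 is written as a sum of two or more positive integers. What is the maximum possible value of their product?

Define prod[k] = max over 1≤i<k of i · max(k−i, prod[k−i]); the inner max lets the remainder stay uncut if that's better.
prod[2] = 1·max(1,0) = 1·1 = 1
prod[3] = 1·max(2,1) = 1·2 = 2
prod[4] = 2·max(2,1) = 2·2 = 4
prod[5] = 2·max(3,2) = 2·3 = 6
prod[6] = 3·max(3,2) = 3·3 = 9
prod[7] = 2·max(5,6) = 2·6 = 12
prod[8] = 2·max(6,9) = 2·9 = 18
prod[9] = 3·max(6,9) = 3·9 = 27
prod[10] = 2·max(8,18) = 2·18 = 36
prod[11] = 2·max(9,27) = 2·27 = 54
prod[12] = 3·max(9,27) = 3·27 = 81
prod[13] = 2·max(11,54) = 2·54 = 108
prod[14] = 2·max(12,81) = 2·81 = 162
prod[15] = 3·max(12,81) = 3·81 = 243
prod[16] = 2·max(14,162) = 2·162 = 324
prod[17] = 2·max(15,243) = 2·243 = 486
prod[18] = 3·max(15,243) = 3·243 = 729
prod[19] = 2·max(17,486) = 2·486 = 972
prod[20] = 2·max(18,729) = 2·729 = 1458
prod[21] = 3·max(18,729) = 3·729 = 2187
One optimal split: 3 + 3 + 3 + 3 + 3 + 3 + 3; product 3·3·3·3·3·3·3 = 2187.

2187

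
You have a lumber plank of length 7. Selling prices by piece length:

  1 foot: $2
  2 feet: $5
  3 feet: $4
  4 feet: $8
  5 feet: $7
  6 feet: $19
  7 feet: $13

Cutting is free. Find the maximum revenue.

Build best[k] bottom-up: best[k] = max over allowed piece i of (p[i] + best[k−i]).
best[1] = 2
best[2] = max(2+2, 5+0) = 5
best[3] = max(2+5, 5+2, 4+0) = 7
best[4] = max(2+7, 5+5, 4+2, 8+0) = 10
best[5] = max(2+10, 5+7, 4+5, 8+2, 7+0) = 12
best[6] = max(2+12, 5+10, 4+7, 8+5, 7+2, 19+0) = 19
best[7] = max(2+19, 5+12, 4+10, …, 19+2, 13+0) = 21
One optimal cutting: 6 + 1 → $19 + $2 = $21.

21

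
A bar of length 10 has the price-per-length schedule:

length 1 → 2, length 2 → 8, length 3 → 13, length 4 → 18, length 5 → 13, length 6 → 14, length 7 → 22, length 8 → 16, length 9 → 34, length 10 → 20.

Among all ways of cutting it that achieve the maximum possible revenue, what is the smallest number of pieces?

3

Consider every possible first cut. r[k] is the best of p[i]+r[k−i] over all sellable i≤k.
r[1] = 2
r[2] = 8
r[3] = 13
r[4] = 18
r[5] = 21  (first piece 2, then r[3]=13)
r[6] = 26  (first piece 2, then r[4]=18)
r[7] = 31  (first piece 3, then r[4]=18)
r[8] = 36  (first piece 4, then r[4]=18)
r[9] = 39  (first piece 2, then r[7]=31)
r[10] = 44  (first piece 2, then r[8]=36)
Maximum revenue is 44.
Now minimize piece count subject to staying optimal: for each k, pieces[k] = 1 + min over i with p[i]+r[k−i]=r[k] of pieces[k−i].
pieces[7] = 2
pieces[8] = 2
pieces[9] = 3
pieces[10] = 3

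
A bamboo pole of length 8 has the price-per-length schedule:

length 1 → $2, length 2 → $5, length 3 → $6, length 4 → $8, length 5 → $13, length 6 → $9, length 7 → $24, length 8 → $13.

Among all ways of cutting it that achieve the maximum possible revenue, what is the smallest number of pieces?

Consider every possible first cut. r[k] is the best of p[i]+r[k−i] over all sellable i≤k.
r[1] = 2
r[2] = max(2+2, 5+0) = 5
r[3] = max(2+5, 5+2, 6+0) = 7
r[4] = max(2+7, 5+5, 6+2, 8+0) = 10
r[5] = max(2+10, 5+7, 6+5, 8+2, 13+0) = 13
r[6] = max(2+13, 5+10, 6+7, 8+5, 13+2, 9+0) = 15
r[7] = max(2+15, 5+13, 6+10, …, 9+2, 24+0) = 24
r[8] = max(2+24, 5+15, 6+13, …, 24+2, 13+0) = 26
Maximum revenue is $26.
Now minimize piece count subject to staying optimal: for each k, pieces[k] = 1 + min over i with p[i]+r[k−i]=r[k] of pieces[k−i].
pieces[5] = 1
pieces[6] = 2
pieces[7] = 1
pieces[8] = 2

2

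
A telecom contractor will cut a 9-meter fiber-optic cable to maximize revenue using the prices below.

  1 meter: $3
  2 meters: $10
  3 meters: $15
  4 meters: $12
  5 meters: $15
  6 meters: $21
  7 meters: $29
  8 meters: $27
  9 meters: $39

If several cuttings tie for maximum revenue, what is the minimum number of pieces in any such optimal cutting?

3

Let r[k] be the best obtainable value from length k. For each k, try every first piece i and keep the best of price[i] + r[k−i].
r[1] = 3
r[2] = 10
r[3] = 15
r[4] = 20  (first piece 2, then r[2]=10)
r[5] = 25  (first piece 2, then r[3]=15)
r[6] = 30  (first piece 2, then r[4]=20)
r[7] = 35  (first piece 2, then r[5]=25)
r[8] = 40  (first piece 2, then r[6]=30)
r[9] = 45  (first piece 2, then r[7]=35)
Maximum revenue is $45.
Now minimize piece count subject to staying optimal: for each k, pieces[k] = 1 + min over i with p[i]+r[k−i]=r[k] of pieces[k−i].
pieces[6] = 2
pieces[7] = 3
pieces[8] = 3
pieces[9] = 3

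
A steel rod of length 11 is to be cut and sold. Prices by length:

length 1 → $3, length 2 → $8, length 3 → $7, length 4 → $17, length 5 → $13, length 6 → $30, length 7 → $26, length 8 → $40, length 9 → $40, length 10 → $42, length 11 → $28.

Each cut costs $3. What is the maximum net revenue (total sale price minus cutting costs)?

Let net[k] be the best obtainable value from length k. For each k, try every first piece i and keep the best of price[i] + net[k−i] minus the 3 cut fee when i<k.
net[1] = 3
net[2] = max(3+3-3, 8+0) = 8
net[3] = max(3+8-3, 8+3-3, 7+0) = 8
net[4] = max(3+8-3, 8+8-3, 7+3-3, 17+0) = 17
net[5] = max(3+17-3, 8+8-3, 7+8-3, 17+3-3, 13+0) = 17
net[6] = max(3+17-3, 8+17-3, 7+8-3, 17+8-3, 13+3-3, 30+0) = 30
net[7] = max(3+30-3, 8+17-3, 7+17-3, …, 30+3-3, 26+0) = 30
net[8] = max(3+30-3, 8+30-3, 7+17-3, …, 26+3-3, 40+0) = 40
net[9] = max(3+40-3, 8+30-3, 7+30-3, …, 40+3-3, 40+0) = 40
net[10] = max(3+40-3, 8+40-3, 7+30-3, …, 40+3-3, 42+0) = 45
net[11] = max(3+45-3, 8+40-3, 7+40-3, …, 42+3-3, 28+0) = 45
One optimal plan: pieces 8 + 2 + 1 (2 cuts) → $51 − $6 = $45.

45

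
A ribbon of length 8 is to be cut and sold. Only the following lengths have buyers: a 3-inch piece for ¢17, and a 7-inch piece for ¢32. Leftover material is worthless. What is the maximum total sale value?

34

Consider every possible first cut. r[k] is the best of p[i]+r[k−i] over all sellable i≤k.
r[1] = 0
r[2] = 0
r[3] = 17
r[4] = 17
r[5] = 17
r[6] = 34  (first piece 3, then r[3]=17)
r[7] = 34
r[8] = 34
One optimal cutting: pieces 3 + 3 with 2 inches of scrap → ¢34.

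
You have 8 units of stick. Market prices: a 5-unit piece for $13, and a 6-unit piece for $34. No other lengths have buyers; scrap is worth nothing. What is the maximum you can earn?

Build f[k] bottom-up: f[k] = max over allowed piece i of (p[i] + f[k−i]).
f[1] = 0
f[2] = 0
f[3] = 0
f[4] = 0
f[5] = 13
f[6] = max(13+0, 34+0) = 34
f[7] = max(13+0, 34+0) = 34
f[8] = max(13+0, 34+0) = 34
One optimal cutting: pieces 6 with 2 units of scrap → $34.

34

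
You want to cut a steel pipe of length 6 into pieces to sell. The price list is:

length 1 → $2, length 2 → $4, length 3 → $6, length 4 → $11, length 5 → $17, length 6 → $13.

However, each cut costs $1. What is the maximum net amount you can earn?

18

Consider every possible first cut. net[k] is the best of p[i]+net[k−i] over all sellable i≤k, charging 1 whenever i<k.
net[1] = 2
net[2] = 4
net[3] = 6
net[4] = 11
net[5] = 17
net[6] = 18  (first piece 1, then net[5]=17)
One optimal plan: pieces 5 + 1 (1 cut) → $19 − $1 = $18.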